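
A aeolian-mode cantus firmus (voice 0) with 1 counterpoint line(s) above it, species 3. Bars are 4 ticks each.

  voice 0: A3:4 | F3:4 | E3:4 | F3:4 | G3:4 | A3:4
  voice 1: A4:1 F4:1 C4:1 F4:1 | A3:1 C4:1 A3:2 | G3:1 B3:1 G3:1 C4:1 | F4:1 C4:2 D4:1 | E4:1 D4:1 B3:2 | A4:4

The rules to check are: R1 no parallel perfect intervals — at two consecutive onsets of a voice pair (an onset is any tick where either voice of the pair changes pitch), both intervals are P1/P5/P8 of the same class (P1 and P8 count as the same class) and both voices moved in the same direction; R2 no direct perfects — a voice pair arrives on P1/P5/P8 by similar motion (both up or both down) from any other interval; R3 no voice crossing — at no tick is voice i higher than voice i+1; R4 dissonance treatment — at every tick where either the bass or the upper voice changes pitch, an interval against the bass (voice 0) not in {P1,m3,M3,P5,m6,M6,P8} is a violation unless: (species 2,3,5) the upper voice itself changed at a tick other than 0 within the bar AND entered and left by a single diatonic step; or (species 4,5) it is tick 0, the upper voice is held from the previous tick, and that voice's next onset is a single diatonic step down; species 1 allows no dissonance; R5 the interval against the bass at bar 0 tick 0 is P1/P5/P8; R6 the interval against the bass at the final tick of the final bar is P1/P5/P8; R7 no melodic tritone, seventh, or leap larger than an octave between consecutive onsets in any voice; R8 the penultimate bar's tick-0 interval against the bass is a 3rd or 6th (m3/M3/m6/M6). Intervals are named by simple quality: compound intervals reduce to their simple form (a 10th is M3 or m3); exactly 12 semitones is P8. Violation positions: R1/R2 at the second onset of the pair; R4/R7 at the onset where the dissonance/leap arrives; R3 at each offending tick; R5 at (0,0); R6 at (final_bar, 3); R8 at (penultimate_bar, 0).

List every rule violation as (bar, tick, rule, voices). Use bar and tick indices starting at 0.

(3, 0, R2, (0, 1))
(5, 0, R2, (0, 1))
(5, 0, R7, (1,))

bar 0: v0=A3 v1=A4 downbeat P8
bar 1: v0=F3 v1=A3 downbeat M3
bar 2: v0=E3 v1=G3 downbeat m3
bar 3: v0=F3 v1=F4 downbeat P8
bar 4: v0=G3 v1=E4 downbeat M6
bar 5: v0=A3 v1=A4 downbeat P8
  -> R2 @ bar 3 tick 0 v(0, 1): E3/C4 m6 -> F3/F4 P8 similar
  -> R2 @ bar 5 tick 0 v(0, 1): G3/B3 M3 -> A3/A4 P8 similar
  -> R7 @ bar 5 tick 0 v(1,): B3->A4 leap 10st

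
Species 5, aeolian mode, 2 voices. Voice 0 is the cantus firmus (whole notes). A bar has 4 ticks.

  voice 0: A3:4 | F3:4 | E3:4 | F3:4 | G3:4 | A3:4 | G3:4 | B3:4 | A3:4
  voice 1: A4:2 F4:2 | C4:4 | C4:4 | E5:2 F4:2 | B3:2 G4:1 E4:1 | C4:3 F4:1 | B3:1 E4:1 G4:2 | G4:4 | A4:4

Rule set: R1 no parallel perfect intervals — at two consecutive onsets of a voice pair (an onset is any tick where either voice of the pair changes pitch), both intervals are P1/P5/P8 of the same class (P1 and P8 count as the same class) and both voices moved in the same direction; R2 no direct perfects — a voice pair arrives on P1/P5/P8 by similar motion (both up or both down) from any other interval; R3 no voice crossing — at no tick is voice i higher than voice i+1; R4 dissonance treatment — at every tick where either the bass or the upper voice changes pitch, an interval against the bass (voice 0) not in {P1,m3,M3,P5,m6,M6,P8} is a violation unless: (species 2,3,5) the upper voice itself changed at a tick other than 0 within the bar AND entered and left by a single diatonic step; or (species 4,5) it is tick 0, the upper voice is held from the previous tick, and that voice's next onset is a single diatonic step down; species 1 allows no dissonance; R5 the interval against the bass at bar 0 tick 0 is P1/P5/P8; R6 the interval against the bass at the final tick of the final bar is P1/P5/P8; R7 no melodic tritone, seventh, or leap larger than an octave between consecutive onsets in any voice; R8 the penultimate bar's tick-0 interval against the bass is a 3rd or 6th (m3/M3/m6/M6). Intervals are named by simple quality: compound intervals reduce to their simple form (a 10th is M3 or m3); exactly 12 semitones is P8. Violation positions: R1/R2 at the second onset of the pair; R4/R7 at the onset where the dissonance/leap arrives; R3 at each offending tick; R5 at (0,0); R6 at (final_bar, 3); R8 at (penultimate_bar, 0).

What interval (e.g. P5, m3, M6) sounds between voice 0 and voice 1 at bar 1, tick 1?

voice 0=F3 voice 1=C4 -> P5

P5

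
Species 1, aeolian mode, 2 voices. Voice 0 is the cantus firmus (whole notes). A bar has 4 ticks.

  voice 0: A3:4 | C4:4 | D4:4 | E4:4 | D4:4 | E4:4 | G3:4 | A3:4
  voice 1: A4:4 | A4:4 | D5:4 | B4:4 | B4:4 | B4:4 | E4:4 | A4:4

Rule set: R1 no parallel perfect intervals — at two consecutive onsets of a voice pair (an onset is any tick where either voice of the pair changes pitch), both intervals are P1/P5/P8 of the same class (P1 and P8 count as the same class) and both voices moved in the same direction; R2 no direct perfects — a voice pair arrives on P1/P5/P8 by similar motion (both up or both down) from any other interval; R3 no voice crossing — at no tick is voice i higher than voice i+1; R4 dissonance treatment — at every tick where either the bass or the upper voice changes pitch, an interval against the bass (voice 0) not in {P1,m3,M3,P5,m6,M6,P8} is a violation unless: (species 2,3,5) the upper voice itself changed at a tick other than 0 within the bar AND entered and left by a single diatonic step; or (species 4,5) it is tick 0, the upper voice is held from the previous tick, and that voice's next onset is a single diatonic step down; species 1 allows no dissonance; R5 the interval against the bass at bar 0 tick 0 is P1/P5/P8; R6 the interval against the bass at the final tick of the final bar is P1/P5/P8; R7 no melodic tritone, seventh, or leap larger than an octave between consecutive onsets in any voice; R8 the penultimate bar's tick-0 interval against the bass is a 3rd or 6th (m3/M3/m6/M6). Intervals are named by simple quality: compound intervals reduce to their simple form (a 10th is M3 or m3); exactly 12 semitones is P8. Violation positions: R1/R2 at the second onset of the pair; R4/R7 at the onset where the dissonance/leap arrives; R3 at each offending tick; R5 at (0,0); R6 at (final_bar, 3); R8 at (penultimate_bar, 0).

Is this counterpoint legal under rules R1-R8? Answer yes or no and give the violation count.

bar 0: v0=A3 v1=A4 (P8)
bar 1: v0=C4 v1=A4 (M6)
bar 2: v0=D4 v1=D5 (P8)
bar 3: v0=E4 v1=B4 (P5)
bar 4: v0=D4 v1=B4 (M6)
bar 5: v0=E4 v1=B4 (P5)
bar 6: v0=G3 v1=E4 (M6)
bar 7: v0=A3 v1=A4 (P8)
  R2 @ bar2.0: C4/A4 M6 -> D4/D5 P8 similar
  R2 @ bar7.0: G3/E4 M6 -> A3/A4 P8 similar

No (2 violations)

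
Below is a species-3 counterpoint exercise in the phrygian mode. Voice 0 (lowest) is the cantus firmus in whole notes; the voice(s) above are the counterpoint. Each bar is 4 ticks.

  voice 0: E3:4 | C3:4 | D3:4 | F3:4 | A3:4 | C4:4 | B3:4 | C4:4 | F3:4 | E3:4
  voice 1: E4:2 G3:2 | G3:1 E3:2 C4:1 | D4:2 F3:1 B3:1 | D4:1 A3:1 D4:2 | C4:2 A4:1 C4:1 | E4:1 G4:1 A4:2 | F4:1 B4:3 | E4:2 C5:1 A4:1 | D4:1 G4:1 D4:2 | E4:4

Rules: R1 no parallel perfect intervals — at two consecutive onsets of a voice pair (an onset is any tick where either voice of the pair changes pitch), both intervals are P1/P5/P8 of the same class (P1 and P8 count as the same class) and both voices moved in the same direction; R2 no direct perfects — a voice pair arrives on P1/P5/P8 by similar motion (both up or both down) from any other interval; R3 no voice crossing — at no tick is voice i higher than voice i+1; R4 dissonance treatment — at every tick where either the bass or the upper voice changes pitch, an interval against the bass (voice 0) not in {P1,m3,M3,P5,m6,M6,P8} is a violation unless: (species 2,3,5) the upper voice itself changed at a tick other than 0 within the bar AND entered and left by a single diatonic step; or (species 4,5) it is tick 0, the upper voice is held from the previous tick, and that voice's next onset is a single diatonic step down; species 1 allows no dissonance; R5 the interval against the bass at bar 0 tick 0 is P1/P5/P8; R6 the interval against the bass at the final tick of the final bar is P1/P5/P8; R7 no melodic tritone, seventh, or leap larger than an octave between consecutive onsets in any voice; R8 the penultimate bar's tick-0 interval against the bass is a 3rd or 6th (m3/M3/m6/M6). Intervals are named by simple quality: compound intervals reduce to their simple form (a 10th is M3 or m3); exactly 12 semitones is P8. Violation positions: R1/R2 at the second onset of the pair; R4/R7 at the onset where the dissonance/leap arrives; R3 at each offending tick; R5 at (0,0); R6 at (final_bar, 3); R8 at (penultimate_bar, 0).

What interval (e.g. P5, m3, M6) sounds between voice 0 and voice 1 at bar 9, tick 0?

P8

voice 0=E3 voice 1=E4 -> P8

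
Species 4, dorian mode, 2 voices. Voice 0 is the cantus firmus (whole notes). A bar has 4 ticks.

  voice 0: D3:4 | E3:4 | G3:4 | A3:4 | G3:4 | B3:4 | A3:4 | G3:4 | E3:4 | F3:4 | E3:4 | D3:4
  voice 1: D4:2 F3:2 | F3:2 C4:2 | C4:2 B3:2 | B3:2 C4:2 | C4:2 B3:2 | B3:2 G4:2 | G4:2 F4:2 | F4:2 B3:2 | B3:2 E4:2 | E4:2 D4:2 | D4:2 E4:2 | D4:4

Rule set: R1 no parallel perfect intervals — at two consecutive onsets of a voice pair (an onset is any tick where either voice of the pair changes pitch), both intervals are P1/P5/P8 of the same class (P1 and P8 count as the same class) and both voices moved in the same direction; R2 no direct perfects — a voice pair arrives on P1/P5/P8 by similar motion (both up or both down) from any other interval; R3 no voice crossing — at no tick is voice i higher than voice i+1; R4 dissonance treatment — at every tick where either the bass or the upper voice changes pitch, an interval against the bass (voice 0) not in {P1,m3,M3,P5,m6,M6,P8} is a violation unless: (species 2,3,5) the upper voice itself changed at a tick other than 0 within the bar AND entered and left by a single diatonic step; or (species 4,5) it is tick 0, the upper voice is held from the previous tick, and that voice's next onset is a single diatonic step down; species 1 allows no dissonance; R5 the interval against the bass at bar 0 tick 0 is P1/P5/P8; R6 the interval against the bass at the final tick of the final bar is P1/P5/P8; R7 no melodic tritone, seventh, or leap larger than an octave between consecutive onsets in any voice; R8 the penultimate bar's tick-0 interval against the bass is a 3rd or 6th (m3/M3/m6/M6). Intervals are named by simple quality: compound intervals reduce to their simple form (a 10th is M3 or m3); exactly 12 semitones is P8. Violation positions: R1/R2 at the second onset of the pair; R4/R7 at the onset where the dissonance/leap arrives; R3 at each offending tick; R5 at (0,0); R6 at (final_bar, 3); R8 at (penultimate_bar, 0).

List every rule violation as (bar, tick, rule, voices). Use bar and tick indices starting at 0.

(1, 0, R4, (0, 1))
(3, 0, R4, (0, 1))
(7, 0, R4, (0, 1))
(7, 2, R7, (1,))
(10, 0, R4, (0, 1))
(10, 0, R8, (0, 1))
(11, 0, R1, (0, 1))

bar 0: v0=D3 v1=D4 downbeat P8
bar 1: v0=E3 v1=F3 downbeat m2
bar 2: v0=G3 v1=C4 downbeat P4
bar 3: v0=A3 v1=B3 downbeat M2
bar 4: v0=G3 v1=C4 downbeat P4
bar 5: v0=B3 v1=B3 downbeat P1
bar 6: v0=A3 v1=G4 downbeat m7
bar 7: v0=G3 v1=F4 downbeat m7
bar 8: v0=E3 v1=B3 downbeat P5
bar 9: v0=F3 v1=E4 downbeat M7
bar 10: v0=E3 v1=D4 downbeat m7
bar 11: v0=D3 v1=D4 downbeat P8
  -> R4 @ bar 1 tick 0 v(0, 1): E3/F3 m2 untreated
  -> R4 @ bar 3 tick 0 v(0, 1): A3/B3 M2 untreated
  -> R4 @ bar 7 tick 0 v(0, 1): G3/F4 m7 untreated
  -> R7 @ bar 7 tick 2 v(1,): F4->B3 leap 6st
  -> R4 @ bar 10 tick 0 v(0, 1): E3/D4 m7 untreated
  -> R8 @ bar 10 tick 0 v(0, 1): penult m7 not 3rd/6th
  -> R1 @ bar 11 tick 0 v(0, 1): E3/E4 P8 -> D3/D4 P8 similar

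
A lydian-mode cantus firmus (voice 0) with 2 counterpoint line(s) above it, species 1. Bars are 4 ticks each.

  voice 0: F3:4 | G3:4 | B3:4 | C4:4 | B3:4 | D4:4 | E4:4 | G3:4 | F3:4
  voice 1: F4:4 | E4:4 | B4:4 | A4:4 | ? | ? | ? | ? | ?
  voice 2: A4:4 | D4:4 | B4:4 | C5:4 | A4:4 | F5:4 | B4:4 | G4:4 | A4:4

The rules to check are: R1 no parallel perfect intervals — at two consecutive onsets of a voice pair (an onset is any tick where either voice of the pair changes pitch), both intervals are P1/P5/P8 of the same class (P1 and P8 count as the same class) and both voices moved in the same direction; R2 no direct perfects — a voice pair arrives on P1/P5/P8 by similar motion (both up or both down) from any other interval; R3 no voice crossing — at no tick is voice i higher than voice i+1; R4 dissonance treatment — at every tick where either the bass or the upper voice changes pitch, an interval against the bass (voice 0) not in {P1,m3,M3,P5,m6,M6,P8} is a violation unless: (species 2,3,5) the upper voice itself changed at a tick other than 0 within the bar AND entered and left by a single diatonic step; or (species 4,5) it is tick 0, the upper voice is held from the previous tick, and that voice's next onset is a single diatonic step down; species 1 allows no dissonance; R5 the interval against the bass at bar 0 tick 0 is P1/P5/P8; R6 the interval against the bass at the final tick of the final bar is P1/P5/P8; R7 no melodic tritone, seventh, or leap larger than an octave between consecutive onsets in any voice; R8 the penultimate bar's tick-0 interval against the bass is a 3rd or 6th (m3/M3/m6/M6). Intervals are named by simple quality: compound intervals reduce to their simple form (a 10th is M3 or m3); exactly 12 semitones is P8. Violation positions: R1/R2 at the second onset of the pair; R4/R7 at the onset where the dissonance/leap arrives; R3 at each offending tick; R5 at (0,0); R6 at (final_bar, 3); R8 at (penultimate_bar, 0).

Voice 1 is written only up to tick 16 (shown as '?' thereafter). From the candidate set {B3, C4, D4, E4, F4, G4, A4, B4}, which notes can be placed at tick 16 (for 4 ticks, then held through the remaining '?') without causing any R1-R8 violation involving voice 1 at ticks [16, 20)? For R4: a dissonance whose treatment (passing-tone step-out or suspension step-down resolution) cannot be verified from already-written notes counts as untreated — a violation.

B3: violates R2,R7
C4: violates R4
D4: violates R2
E4: violates R4
F4: violates R4
G4: legal
A4: violates R4
B4: violates R3

{G4}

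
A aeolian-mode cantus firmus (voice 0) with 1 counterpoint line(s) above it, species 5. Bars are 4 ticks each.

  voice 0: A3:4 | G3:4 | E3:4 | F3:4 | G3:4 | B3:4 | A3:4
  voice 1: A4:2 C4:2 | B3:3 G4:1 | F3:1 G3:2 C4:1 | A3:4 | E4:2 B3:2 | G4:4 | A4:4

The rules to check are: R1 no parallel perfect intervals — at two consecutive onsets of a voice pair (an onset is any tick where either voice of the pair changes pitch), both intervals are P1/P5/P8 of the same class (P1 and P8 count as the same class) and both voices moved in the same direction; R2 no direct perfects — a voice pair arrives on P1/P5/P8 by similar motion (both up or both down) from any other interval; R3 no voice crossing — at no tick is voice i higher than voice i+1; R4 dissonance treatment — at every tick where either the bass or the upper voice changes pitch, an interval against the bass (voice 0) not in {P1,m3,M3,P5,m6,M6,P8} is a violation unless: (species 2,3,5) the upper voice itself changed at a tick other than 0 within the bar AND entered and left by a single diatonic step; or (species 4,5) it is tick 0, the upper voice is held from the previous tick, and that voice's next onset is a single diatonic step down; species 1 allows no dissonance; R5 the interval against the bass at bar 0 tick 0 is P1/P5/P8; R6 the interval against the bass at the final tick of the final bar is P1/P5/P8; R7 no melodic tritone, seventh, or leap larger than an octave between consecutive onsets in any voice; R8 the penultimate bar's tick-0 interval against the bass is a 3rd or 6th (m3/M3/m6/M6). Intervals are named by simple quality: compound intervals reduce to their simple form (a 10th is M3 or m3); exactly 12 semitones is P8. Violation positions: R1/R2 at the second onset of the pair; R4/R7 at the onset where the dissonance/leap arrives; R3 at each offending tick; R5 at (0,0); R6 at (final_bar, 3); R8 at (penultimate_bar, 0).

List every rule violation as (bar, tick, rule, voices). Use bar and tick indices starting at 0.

(2, 0, R4, (0, 1))
(2, 0, R7, (1,))

bar 0: v0=A3 v1=A4 downbeat P8
bar 1: v0=G3 v1=B3 downbeat M3
bar 2: v0=E3 v1=F3 downbeat m2
bar 3: v0=F3 v1=A3 downbeat M3
bar 4: v0=G3 v1=E4 downbeat M6
bar 5: v0=B3 v1=G4 downbeat m6
bar 6: v0=A3 v1=A4 downbeat P8
  -> R4 @ bar 2 tick 0 v(0, 1): E3/F3 m2 untreated
  -> R7 @ bar 2 tick 0 v(1,): G4->F3 leap 14st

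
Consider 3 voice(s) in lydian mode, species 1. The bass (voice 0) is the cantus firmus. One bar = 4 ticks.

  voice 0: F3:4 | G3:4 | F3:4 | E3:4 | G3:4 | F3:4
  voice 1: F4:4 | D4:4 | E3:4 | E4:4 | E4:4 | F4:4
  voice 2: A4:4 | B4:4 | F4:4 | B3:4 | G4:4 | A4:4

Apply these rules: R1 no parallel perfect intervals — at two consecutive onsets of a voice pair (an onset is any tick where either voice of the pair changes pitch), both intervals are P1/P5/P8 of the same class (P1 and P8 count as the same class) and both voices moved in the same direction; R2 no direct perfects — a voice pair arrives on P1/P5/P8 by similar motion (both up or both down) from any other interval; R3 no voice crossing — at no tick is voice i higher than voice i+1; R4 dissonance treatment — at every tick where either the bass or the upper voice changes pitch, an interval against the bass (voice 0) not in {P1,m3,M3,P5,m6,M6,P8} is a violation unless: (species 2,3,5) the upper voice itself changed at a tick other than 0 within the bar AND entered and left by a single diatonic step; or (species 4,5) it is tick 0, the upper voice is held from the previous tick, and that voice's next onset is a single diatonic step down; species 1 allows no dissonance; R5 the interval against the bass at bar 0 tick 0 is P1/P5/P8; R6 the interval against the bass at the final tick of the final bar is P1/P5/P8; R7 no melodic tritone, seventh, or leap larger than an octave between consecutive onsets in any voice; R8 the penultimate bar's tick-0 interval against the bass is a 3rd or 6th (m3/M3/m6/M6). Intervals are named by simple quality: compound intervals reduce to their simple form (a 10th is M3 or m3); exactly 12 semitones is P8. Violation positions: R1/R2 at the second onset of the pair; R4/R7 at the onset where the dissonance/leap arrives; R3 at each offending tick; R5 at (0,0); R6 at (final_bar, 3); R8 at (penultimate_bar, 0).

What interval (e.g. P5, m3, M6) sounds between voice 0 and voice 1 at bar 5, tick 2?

P8

voice 0=F3 voice 1=F4 -> P8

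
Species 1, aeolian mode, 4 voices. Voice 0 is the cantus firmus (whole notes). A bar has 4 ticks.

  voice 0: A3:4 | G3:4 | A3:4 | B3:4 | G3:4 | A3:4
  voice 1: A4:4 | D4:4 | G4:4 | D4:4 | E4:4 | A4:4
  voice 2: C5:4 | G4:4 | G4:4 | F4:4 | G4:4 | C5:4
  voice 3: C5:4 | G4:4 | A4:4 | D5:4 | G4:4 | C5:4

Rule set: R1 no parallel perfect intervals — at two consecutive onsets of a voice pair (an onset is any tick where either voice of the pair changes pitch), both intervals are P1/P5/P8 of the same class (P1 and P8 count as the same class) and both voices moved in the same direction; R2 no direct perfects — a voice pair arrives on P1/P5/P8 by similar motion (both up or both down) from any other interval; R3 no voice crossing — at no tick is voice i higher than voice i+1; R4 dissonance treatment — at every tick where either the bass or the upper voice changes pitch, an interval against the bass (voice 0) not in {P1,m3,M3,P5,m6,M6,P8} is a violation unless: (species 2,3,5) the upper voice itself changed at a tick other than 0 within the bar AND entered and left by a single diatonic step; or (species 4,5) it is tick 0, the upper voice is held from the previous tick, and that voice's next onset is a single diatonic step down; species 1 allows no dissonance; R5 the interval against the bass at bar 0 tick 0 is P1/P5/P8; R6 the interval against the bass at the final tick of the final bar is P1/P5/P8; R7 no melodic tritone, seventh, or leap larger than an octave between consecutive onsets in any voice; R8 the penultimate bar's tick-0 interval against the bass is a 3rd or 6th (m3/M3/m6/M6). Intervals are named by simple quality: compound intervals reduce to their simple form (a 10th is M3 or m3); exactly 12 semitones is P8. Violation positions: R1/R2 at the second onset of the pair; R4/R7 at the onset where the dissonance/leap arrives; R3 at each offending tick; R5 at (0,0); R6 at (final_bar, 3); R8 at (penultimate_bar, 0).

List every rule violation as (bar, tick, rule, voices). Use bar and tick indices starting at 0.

(0, 0, R5, (0, 2))
(0, 0, R5, (0, 3))
(1, 0, R1, (2, 3))
(1, 0, R2, (0, 1))
(1, 0, R2, (0, 2))
(1, 0, R2, (0, 3))
(2, 0, R1, (0, 3))
(2, 0, R4, (0, 1))
(2, 0, R4, (0, 2))
(3, 0, R4, (0, 2))
(4, 0, R2, (0, 3))
(4, 0, R8, (0, 2))
(4, 0, R8, (0, 3))
(5, 0, R1, (2, 3))
(5, 0, R2, (0, 1))
(5, 3, R6, (0, 2))
(5, 3, R6, (0, 3))

bar 0: v0=A3 v1=A4 v2=C5 v3=C5 downbeat m3
bar 1: v0=G3 v1=D4 v2=G4 v3=G4 downbeat P8
bar 2: v0=A3 v1=G4 v2=G4 v3=A4 downbeat P8
bar 3: v0=B3 v1=D4 v2=F4 v3=D5 downbeat m3
bar 4: v0=G3 v1=E4 v2=G4 v3=G4 downbeat P8
bar 5: v0=A3 v1=A4 v2=C5 v3=C5 downbeat m3
  -> R5 @ bar 0 tick 0 v(0, 2): opens on m3
  -> R5 @ bar 0 tick 0 v(0, 3): opens on m3
  -> R1 @ bar 1 tick 0 v(2, 3): C5/C5 P1 -> G4/G4 P1 similar
  -> R2 @ bar 1 tick 0 v(0, 1): A3/A4 P8 -> G3/D4 P5 similar
  -> R2 @ bar 1 tick 0 v(0, 2): A3/C5 m3 -> G3/G4 P8 similar
  -> R2 @ bar 1 tick 0 v(0, 3): A3/C5 m3 -> G3/G4 P8 similar
  -> R1 @ bar 2 tick 0 v(0, 3): G3/G4 P8 -> A3/A4 P8 similar
  -> R4 @ bar 2 tick 0 v(0, 1): A3/G4 m7 untreated
  -> R4 @ bar 2 tick 0 v(0, 2): A3/G4 m7 untreated
  -> R4 @ bar 3 tick 0 v(0, 2): B3/F4 TT untreated
  -> R2 @ bar 4 tick 0 v(0, 3): B3/D5 m3 -> G3/G4 P8 similar
  -> R8 @ bar 4 tick 0 v(0, 2): penult P8 not 3rd/6th
  -> R8 @ bar 4 tick 0 v(0, 3): penult P8 not 3rd/6th
  -> R1 @ bar 5 tick 0 v(2, 3): G4/G4 P1 -> C5/C5 P1 similar
  -> R2 @ bar 5 tick 0 v(0, 1): G3/E4 M6 -> A3/A4 P8 similar
  -> R6 @ bar 5 tick 3 v(0, 2): closes on m3
  -> R6 @ bar 5 tick 3 v(0, 3): closes on m3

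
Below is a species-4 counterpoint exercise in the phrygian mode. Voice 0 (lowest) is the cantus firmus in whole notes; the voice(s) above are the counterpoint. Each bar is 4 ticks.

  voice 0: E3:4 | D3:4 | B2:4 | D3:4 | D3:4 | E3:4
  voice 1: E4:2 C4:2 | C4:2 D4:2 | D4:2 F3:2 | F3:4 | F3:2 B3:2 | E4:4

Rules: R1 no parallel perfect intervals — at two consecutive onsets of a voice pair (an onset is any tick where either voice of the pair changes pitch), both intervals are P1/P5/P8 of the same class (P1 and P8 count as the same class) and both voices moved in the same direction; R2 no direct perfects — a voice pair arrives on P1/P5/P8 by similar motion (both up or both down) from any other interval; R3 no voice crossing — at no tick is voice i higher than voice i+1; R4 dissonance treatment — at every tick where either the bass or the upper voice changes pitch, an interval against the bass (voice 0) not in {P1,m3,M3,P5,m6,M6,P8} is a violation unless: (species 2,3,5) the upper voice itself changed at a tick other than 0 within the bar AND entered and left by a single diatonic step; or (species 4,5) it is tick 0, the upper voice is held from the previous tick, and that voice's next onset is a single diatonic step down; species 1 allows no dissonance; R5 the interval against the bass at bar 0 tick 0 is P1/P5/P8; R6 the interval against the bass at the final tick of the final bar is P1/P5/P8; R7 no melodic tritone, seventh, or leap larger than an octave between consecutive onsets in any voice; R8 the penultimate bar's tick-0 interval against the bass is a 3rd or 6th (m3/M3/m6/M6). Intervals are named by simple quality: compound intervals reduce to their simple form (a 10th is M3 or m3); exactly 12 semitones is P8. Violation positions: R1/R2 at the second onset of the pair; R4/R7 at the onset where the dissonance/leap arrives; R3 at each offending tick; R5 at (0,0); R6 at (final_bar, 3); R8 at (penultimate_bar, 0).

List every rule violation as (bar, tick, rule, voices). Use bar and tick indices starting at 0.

bar 0: v0=E3 v1=E4 downbeat P8
bar 1: v0=D3 v1=C4 downbeat m7
bar 2: v0=B2 v1=D4 downbeat m3
bar 3: v0=D3 v1=F3 downbeat m3
bar 4: v0=D3 v1=F3 downbeat m3
bar 5: v0=E3 v1=E4 downbeat P8
  -> R4 @ bar 1 tick 0 v(0, 1): D3/C4 m7 untreated
  -> R4 @ bar 2 tick 2 v(0, 1): B2/F3 TT untreated
  -> R7 @ bar 4 tick 2 v(1,): F3->B3 leap 6st
  -> R2 @ bar 5 tick 0 v(0, 1): D3/B3 M6 -> E3/E4 P8 similar

(1, 0, R4, (0, 1))
(2, 2, R4, (0, 1))
(4, 2, R7, (1,))
(5, 0, R2, (0, 1))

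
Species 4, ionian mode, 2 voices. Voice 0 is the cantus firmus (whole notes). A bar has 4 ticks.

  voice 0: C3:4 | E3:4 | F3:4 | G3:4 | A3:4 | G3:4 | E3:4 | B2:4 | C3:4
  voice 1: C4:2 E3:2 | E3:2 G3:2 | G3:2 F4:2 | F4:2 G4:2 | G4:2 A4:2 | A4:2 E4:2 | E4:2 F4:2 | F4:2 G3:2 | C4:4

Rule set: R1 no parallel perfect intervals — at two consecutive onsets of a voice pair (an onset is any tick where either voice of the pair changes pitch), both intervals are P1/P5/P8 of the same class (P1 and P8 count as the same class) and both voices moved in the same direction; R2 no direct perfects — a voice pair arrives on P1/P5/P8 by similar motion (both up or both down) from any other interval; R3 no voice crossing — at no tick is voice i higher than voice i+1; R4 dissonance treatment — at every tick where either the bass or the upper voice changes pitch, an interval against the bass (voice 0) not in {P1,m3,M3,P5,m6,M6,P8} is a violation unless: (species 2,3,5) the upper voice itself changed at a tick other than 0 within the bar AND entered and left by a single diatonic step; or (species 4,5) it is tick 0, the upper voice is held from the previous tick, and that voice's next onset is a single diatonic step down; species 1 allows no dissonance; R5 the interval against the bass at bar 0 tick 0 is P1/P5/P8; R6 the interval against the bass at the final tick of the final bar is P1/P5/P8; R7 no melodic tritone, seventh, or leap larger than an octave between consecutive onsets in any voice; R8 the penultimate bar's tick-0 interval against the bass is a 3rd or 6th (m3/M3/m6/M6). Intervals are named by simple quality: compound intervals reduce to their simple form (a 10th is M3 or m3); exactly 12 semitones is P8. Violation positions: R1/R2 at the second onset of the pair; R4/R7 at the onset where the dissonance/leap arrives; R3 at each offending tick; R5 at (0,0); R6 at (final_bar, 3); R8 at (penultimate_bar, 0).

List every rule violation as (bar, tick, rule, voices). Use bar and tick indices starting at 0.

bar 0: v0=C3 v1=C4 downbeat P8
bar 1: v0=E3 v1=E3 downbeat P1
bar 2: v0=F3 v1=G3 downbeat M2
bar 3: v0=G3 v1=F4 downbeat m7
bar 4: v0=A3 v1=G4 downbeat m7
bar 5: v0=G3 v1=A4 downbeat M2
bar 6: v0=E3 v1=E4 downbeat P8
bar 7: v0=B2 v1=F4 downbeat TT
bar 8: v0=C3 v1=C4 downbeat P8
  -> R4 @ bar 2 tick 0 v(0, 1): F3/G3 M2 untreated
  -> R7 @ bar 2 tick 2 v(1,): G3->F4 leap 10st
  -> R4 @ bar 3 tick 0 v(0, 1): G3/F4 m7 untreated
  -> R4 @ bar 4 tick 0 v(0, 1): A3/G4 m7 untreated
  -> R4 @ bar 5 tick 0 v(0, 1): G3/A4 M2 untreated
  -> R4 @ bar 6 tick 2 v(0, 1): E3/F4 m2 untreated
  -> R4 @ bar 7 tick 0 v(0, 1): B2/F4 TT untreated
  -> R8 @ bar 7 tick 0 v(0, 1): penult TT not 3rd/6th
  -> R7 @ bar 7 tick 2 v(1,): F4->G3 leap 10st
  -> R2 @ bar 8 tick 0 v(0, 1): B2/G3 m6 -> C3/C4 P8 similar

(2, 0, R4, (0, 1))
(2, 2, R7, (1,))
(3, 0, R4, (0, 1))
(4, 0, R4, (0, 1))
(5, 0, R4, (0, 1))
(6, 2, R4, (0, 1))
(7, 0, R4, (0, 1))
(7, 0, R8, (0, 1))
(7, 2, R7, (1,))
(8, 0, R2, (0, 1))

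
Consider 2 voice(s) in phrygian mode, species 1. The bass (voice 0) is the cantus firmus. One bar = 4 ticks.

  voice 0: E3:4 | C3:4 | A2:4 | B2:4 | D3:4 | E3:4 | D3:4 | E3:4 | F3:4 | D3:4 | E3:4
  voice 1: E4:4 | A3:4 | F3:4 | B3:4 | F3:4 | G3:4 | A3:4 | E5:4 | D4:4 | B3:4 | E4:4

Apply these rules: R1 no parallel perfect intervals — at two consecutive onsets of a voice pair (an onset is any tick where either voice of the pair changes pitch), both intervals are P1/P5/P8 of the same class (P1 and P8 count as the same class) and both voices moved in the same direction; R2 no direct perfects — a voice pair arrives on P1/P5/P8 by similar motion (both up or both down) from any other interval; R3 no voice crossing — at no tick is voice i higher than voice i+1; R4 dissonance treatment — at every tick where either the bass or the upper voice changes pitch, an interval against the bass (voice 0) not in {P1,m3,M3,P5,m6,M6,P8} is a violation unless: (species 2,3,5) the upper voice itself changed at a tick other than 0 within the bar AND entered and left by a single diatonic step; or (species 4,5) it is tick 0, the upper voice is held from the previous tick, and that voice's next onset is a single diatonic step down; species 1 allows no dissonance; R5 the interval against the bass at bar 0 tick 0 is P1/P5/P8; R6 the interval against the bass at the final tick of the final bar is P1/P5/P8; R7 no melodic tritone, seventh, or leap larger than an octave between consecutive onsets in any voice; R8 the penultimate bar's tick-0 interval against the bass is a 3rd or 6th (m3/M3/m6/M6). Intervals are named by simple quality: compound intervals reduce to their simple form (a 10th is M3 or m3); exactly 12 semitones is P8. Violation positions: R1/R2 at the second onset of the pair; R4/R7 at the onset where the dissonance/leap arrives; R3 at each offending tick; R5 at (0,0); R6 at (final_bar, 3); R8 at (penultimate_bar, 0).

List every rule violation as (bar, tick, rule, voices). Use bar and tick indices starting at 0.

(3, 0, R2, (0, 1))
(3, 0, R7, (1,))
(4, 0, R7, (1,))
(7, 0, R2, (0, 1))
(7, 0, R7, (1,))
(8, 0, R7, (1,))
(10, 0, R2, (0, 1))

bar 0: v0=E3 v1=E4 downbeat P8
bar 1: v0=C3 v1=A3 downbeat M6
bar 2: v0=A2 v1=F3 downbeat m6
bar 3: v0=B2 v1=B3 downbeat P8
bar 4: v0=D3 v1=F3 downbeat m3
bar 5: v0=E3 v1=G3 downbeat m3
bar 6: v0=D3 v1=A3 downbeat P5
bar 7: v0=E3 v1=E5 downbeat P1
bar 8: v0=F3 v1=D4 downbeat M6
bar 9: v0=D3 v1=B3 downbeat M6
bar 10: v0=E3 v1=E4 downbeat P8
  -> R2 @ bar 3 tick 0 v(0, 1): A2/F3 m6 -> B2/B3 P8 similar
  -> R7 @ bar 3 tick 0 v(1,): F3->B3 leap 6st
  -> R7 @ bar 4 tick 0 v(1,): B3->F3 leap 6st
  -> R2 @ bar 7 tick 0 v(0, 1): D3/A3 P5 -> E3/E5 P1 similar
  -> R7 @ bar 7 tick 0 v(1,): A3->E5 leap 19st
  -> R7 @ bar 8 tick 0 v(1,): E5->D4 leap 14st
  -> R2 @ bar 10 tick 0 v(0, 1): D3/B3 M6 -> E3/E4 P8 similar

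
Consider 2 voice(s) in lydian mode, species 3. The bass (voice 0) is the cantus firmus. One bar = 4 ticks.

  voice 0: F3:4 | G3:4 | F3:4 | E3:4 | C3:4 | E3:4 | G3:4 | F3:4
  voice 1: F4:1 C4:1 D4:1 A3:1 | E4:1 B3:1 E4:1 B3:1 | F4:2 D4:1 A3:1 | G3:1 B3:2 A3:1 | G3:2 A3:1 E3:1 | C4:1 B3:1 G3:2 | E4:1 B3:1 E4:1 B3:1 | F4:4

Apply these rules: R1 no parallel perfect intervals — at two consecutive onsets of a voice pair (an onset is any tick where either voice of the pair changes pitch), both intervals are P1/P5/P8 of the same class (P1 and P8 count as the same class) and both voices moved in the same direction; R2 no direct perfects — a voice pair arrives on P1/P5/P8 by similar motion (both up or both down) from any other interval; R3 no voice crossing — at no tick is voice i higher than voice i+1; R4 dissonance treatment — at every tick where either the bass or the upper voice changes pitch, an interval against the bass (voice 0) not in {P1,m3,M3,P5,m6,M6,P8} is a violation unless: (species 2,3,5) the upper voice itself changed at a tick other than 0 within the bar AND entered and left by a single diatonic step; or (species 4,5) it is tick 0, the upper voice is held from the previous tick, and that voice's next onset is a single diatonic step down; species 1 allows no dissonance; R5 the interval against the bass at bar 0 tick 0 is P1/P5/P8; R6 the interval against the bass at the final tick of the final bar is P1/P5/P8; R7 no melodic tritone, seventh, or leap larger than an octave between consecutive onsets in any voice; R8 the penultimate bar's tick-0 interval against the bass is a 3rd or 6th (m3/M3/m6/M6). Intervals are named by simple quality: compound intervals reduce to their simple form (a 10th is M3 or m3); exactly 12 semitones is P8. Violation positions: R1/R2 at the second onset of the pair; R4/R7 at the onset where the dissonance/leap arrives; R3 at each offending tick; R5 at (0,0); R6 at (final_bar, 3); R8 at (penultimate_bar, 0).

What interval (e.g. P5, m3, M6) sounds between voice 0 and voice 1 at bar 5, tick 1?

voice 0=E3 voice 1=B3 -> P5

P5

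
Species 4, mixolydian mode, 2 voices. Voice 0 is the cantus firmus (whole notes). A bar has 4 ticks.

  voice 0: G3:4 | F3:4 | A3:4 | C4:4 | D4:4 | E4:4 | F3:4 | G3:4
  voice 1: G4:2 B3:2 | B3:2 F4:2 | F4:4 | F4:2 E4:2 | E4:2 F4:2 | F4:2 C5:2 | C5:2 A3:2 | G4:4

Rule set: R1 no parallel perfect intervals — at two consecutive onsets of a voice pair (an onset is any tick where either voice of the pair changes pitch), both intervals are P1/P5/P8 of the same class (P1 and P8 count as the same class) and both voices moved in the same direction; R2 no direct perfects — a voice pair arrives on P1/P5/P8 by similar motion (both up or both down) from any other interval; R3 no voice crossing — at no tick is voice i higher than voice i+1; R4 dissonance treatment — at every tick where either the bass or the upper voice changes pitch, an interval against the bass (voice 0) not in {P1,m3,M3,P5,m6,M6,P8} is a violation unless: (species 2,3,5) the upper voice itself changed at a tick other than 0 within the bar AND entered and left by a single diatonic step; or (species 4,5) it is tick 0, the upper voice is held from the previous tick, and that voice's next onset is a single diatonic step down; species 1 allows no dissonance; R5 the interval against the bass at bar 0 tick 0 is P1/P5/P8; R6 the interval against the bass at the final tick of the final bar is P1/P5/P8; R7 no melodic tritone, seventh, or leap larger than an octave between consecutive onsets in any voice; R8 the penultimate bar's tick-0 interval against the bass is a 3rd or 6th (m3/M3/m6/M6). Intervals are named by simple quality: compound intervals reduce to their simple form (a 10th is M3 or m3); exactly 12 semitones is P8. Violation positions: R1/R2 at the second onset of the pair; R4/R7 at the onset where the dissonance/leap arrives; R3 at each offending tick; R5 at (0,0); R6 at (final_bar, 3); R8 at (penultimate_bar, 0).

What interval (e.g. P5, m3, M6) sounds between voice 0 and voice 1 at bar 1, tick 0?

voice 0=F3 voice 1=B3 -> TT

TT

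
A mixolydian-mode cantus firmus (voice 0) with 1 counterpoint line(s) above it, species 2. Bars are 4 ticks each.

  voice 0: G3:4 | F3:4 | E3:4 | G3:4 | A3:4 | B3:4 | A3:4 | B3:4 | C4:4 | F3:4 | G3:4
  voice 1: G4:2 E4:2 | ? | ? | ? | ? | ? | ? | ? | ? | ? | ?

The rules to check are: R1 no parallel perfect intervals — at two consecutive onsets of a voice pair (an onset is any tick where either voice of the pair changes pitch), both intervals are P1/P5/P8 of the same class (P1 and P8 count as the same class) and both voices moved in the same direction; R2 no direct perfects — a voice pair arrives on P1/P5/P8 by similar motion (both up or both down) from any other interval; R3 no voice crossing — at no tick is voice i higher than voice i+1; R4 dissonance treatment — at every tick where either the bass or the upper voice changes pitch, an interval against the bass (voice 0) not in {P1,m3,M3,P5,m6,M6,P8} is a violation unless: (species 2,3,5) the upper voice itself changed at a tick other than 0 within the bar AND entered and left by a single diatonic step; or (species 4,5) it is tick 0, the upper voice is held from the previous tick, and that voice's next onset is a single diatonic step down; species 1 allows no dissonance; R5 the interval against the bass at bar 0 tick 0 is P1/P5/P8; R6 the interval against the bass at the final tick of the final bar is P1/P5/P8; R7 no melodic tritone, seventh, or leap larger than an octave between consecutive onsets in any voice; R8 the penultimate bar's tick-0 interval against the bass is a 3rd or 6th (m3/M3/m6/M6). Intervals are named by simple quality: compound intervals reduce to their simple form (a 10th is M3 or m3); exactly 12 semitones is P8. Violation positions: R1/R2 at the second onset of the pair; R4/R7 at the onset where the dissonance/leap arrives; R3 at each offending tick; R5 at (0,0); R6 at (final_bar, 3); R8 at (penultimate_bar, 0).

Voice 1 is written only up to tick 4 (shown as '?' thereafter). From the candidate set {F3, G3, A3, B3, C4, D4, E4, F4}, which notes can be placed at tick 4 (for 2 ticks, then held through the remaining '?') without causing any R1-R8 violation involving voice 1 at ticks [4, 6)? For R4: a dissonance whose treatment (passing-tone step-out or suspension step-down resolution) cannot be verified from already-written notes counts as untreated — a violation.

F3: violates R2,R7
G3: violates R4
A3: legal
B3: violates R4
C4: violates R2
D4: legal
E4: violates R4
F4: legal

{A3, D4, F4}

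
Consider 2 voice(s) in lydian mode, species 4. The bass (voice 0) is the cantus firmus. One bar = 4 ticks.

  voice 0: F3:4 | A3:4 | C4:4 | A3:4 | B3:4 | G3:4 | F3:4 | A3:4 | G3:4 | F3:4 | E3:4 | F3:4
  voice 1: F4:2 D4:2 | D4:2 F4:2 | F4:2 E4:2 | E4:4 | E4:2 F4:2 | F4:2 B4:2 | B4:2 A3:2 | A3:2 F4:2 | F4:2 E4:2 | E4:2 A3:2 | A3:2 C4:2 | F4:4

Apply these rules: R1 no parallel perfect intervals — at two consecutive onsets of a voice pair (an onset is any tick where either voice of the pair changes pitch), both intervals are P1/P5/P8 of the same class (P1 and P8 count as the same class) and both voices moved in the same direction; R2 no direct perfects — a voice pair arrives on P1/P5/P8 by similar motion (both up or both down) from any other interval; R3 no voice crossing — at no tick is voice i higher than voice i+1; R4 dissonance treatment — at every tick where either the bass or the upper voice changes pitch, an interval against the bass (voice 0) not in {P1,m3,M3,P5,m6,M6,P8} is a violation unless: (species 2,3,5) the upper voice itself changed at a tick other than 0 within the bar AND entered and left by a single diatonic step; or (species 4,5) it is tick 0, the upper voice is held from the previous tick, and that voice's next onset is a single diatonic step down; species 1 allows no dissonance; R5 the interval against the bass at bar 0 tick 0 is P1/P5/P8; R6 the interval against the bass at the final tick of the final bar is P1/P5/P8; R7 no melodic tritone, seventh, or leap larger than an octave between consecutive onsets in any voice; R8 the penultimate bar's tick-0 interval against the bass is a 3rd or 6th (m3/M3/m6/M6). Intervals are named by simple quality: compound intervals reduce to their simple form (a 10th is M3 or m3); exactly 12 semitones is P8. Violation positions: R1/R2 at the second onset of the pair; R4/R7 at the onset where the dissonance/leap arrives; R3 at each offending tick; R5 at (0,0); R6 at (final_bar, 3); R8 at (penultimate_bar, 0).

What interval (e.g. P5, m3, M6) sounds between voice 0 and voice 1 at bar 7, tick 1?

voice 0=A3 voice 1=A3 -> P1

P1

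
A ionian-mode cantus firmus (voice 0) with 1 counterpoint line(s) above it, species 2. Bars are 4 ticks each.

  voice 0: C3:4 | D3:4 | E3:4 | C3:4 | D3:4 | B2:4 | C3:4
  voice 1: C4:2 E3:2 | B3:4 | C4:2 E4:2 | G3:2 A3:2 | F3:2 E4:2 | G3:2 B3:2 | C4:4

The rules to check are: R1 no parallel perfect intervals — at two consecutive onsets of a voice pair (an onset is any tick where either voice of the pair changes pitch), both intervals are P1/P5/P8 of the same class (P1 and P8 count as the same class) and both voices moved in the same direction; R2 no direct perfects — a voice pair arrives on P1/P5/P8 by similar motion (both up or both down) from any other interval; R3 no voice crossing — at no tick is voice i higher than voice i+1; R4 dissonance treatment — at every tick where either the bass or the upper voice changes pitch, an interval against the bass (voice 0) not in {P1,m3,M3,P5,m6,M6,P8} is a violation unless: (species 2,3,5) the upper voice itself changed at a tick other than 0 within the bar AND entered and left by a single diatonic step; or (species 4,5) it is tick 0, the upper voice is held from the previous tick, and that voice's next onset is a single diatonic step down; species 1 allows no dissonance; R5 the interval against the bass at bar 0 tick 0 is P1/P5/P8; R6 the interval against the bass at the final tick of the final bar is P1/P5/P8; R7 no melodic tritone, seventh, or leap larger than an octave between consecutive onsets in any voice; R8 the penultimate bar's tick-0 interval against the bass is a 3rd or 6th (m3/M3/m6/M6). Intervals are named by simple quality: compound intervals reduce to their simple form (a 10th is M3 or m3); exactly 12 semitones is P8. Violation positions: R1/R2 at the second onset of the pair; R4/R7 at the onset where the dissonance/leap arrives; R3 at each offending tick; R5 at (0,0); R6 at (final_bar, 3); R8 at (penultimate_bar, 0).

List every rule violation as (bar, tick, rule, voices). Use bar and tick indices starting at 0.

bar 0: v0=C3 v1=C4 downbeat P8
bar 1: v0=D3 v1=B3 downbeat M6
bar 2: v0=E3 v1=C4 downbeat m6
bar 3: v0=C3 v1=G3 downbeat P5
bar 4: v0=D3 v1=F3 downbeat m3
bar 5: v0=B2 v1=G3 downbeat m6
bar 6: v0=C3 v1=C4 downbeat P8
  -> R2 @ bar 3 tick 0 v(0, 1): E3/E4 P8 -> C3/G3 P5 similar
  -> R4 @ bar 4 tick 2 v(0, 1): D3/E4 M2 untreated
  -> R7 @ bar 4 tick 2 v(1,): F3->E4 leap 11st
  -> R1 @ bar 6 tick 0 v(0, 1): B2/B3 P8 -> C3/C4 P8 similar

(3, 0, R2, (0, 1))
(4, 2, R4, (0, 1))
(4, 2, R7, (1,))
(6, 0, R1, (0, 1))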